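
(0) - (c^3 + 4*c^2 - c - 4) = -c^3 - 4*c^2 + c + 4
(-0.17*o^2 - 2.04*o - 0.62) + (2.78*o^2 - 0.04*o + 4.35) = 2.61*o^2 - 2.08*o + 3.73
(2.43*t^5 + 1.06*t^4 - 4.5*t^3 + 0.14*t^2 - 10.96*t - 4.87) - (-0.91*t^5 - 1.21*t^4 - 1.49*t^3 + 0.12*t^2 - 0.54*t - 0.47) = 3.34*t^5 + 2.27*t^4 - 3.01*t^3 + 0.02*t^2 - 10.42*t - 4.4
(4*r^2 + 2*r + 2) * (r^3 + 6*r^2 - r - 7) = 4*r^5 + 26*r^4 + 10*r^3 - 18*r^2 - 16*r - 14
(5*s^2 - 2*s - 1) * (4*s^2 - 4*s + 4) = 20*s^4 - 28*s^3 + 24*s^2 - 4*s - 4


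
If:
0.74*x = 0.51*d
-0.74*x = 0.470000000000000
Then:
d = -0.92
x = -0.64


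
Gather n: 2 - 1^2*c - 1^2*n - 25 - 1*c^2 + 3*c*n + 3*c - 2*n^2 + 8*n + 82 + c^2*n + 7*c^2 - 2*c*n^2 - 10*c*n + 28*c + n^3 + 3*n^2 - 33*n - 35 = 6*c^2 + 30*c + n^3 + n^2*(1 - 2*c) + n*(c^2 - 7*c - 26) + 24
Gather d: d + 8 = d + 8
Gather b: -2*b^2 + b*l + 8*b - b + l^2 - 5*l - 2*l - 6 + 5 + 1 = -2*b^2 + b*(l + 7) + l^2 - 7*l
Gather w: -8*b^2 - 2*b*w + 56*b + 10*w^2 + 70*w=-8*b^2 + 56*b + 10*w^2 + w*(70 - 2*b)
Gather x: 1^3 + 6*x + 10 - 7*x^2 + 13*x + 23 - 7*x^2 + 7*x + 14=-14*x^2 + 26*x + 48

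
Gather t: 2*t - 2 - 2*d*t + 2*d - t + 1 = 2*d + t*(1 - 2*d) - 1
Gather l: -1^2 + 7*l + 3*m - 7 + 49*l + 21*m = 56*l + 24*m - 8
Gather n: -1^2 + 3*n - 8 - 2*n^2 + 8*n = -2*n^2 + 11*n - 9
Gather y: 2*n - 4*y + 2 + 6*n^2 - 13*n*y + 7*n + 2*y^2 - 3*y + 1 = 6*n^2 + 9*n + 2*y^2 + y*(-13*n - 7) + 3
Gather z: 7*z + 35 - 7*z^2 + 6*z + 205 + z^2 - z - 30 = -6*z^2 + 12*z + 210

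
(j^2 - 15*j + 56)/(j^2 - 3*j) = (j^2 - 15*j + 56)/(j*(j - 3))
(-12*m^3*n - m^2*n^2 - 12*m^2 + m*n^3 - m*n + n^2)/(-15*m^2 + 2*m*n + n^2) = (-12*m^3*n - m^2*n^2 - 12*m^2 + m*n^3 - m*n + n^2)/(-15*m^2 + 2*m*n + n^2)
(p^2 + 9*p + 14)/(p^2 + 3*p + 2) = (p + 7)/(p + 1)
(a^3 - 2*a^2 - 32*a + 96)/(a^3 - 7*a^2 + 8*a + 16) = (a + 6)/(a + 1)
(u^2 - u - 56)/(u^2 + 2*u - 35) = (u - 8)/(u - 5)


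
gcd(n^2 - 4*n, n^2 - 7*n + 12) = n - 4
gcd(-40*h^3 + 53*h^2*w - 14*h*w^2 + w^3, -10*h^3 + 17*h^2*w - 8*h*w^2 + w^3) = 5*h^2 - 6*h*w + w^2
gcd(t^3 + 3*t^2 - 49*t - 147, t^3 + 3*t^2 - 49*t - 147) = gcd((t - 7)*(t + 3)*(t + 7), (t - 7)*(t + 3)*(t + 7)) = t^3 + 3*t^2 - 49*t - 147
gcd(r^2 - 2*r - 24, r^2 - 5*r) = 1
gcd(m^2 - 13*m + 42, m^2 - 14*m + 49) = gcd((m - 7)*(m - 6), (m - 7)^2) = m - 7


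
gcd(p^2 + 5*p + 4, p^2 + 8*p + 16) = p + 4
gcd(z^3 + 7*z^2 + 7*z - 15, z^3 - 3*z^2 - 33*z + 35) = z^2 + 4*z - 5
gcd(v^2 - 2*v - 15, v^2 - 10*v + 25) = v - 5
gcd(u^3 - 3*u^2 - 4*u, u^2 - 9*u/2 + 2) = u - 4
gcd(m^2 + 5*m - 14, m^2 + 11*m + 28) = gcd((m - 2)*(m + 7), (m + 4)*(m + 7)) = m + 7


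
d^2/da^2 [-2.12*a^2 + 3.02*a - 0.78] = -4.24000000000000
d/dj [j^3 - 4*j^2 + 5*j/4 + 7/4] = 3*j^2 - 8*j + 5/4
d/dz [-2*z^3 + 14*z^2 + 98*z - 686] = -6*z^2 + 28*z + 98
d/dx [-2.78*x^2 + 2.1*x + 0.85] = 2.1 - 5.56*x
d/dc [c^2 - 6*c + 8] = 2*c - 6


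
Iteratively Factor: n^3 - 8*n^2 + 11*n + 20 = (n + 1)*(n^2 - 9*n + 20) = (n - 5)*(n + 1)*(n - 4)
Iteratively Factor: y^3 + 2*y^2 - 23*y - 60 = (y + 3)*(y^2 - y - 20) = (y - 5)*(y + 3)*(y + 4)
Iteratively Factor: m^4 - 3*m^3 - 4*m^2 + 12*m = (m + 2)*(m^3 - 5*m^2 + 6*m) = (m - 2)*(m + 2)*(m^2 - 3*m) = (m - 3)*(m - 2)*(m + 2)*(m)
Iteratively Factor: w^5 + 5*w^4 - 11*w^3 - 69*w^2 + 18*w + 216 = (w - 2)*(w^4 + 7*w^3 + 3*w^2 - 63*w - 108) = (w - 2)*(w + 4)*(w^3 + 3*w^2 - 9*w - 27) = (w - 3)*(w - 2)*(w + 4)*(w^2 + 6*w + 9) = (w - 3)*(w - 2)*(w + 3)*(w + 4)*(w + 3)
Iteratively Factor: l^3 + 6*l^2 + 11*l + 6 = (l + 3)*(l^2 + 3*l + 2) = (l + 2)*(l + 3)*(l + 1)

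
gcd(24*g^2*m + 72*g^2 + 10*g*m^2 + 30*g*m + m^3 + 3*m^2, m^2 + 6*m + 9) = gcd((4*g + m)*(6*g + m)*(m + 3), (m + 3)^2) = m + 3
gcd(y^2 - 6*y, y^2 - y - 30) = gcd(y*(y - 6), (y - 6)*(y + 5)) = y - 6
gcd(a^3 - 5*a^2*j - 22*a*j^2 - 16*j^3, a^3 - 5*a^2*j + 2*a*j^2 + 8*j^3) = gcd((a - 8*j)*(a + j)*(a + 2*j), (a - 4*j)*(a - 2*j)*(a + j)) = a + j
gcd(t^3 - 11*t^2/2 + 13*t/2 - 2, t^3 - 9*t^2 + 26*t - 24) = t - 4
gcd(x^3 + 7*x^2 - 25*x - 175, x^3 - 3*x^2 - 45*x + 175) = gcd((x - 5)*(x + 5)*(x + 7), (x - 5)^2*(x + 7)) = x^2 + 2*x - 35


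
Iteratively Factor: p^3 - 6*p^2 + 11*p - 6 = (p - 3)*(p^2 - 3*p + 2) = (p - 3)*(p - 2)*(p - 1)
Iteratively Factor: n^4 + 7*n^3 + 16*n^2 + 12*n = (n + 3)*(n^3 + 4*n^2 + 4*n) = n*(n + 3)*(n^2 + 4*n + 4) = n*(n + 2)*(n + 3)*(n + 2)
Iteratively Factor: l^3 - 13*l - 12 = (l - 4)*(l^2 + 4*l + 3) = (l - 4)*(l + 1)*(l + 3)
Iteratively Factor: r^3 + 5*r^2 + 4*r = (r)*(r^2 + 5*r + 4) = r*(r + 4)*(r + 1)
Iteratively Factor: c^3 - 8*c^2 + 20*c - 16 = (c - 2)*(c^2 - 6*c + 8) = (c - 2)^2*(c - 4)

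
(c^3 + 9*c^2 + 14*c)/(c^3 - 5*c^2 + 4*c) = (c^2 + 9*c + 14)/(c^2 - 5*c + 4)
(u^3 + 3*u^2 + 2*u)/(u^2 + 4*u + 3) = u*(u + 2)/(u + 3)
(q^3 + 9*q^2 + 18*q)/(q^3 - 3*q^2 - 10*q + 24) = q*(q + 6)/(q^2 - 6*q + 8)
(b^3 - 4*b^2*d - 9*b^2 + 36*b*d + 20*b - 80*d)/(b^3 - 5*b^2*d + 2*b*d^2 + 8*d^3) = (b^2 - 9*b + 20)/(b^2 - b*d - 2*d^2)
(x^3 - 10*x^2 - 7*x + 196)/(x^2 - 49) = (x^2 - 3*x - 28)/(x + 7)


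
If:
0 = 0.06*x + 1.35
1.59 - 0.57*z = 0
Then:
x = -22.50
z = 2.79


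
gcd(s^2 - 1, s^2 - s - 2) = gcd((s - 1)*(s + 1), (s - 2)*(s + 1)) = s + 1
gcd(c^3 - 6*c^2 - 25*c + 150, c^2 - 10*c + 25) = c - 5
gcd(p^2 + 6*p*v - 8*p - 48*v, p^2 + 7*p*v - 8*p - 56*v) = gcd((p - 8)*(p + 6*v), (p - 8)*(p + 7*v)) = p - 8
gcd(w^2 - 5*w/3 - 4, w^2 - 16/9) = w + 4/3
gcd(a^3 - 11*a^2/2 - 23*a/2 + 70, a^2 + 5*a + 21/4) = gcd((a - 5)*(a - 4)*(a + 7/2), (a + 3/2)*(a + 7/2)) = a + 7/2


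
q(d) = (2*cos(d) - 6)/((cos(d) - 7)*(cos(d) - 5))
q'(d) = -2*sin(d)/((cos(d) - 7)*(cos(d) - 5)) + (2*cos(d) - 6)*sin(d)/((cos(d) - 7)*(cos(d) - 5)^2) + (2*cos(d) - 6)*sin(d)/((cos(d) - 7)^2*(cos(d) - 5)) = 2*(cos(d)^2 - 6*cos(d) + 1)*sin(d)/((cos(d) - 7)^2*(cos(d) - 5)^2)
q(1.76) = -0.17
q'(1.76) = 0.00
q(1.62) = -0.17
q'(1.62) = 0.00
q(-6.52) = -0.17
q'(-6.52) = 0.00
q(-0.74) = -0.17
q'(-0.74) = 0.01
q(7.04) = -0.17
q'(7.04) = -0.01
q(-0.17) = -0.17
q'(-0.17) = 0.00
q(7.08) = -0.17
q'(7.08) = -0.01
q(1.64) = -0.17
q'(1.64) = 0.00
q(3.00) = -0.17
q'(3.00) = 0.00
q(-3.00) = -0.17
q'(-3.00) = 0.00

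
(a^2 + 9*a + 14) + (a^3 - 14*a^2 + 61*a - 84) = a^3 - 13*a^2 + 70*a - 70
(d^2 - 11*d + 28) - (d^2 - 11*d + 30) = -2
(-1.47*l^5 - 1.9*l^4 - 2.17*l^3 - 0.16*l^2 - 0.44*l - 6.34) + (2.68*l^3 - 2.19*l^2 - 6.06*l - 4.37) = -1.47*l^5 - 1.9*l^4 + 0.51*l^3 - 2.35*l^2 - 6.5*l - 10.71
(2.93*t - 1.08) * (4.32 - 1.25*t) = -3.6625*t^2 + 14.0076*t - 4.6656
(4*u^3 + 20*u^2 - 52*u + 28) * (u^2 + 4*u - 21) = 4*u^5 + 36*u^4 - 56*u^3 - 600*u^2 + 1204*u - 588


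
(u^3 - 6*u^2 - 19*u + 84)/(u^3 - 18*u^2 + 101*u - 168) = (u + 4)/(u - 8)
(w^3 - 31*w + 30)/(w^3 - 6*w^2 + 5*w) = (w + 6)/w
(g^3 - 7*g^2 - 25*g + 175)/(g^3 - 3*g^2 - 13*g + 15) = (g^2 - 2*g - 35)/(g^2 + 2*g - 3)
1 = 1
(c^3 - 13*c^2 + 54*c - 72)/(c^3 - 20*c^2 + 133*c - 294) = (c^2 - 7*c + 12)/(c^2 - 14*c + 49)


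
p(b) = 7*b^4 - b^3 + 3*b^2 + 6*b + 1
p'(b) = 28*b^3 - 3*b^2 + 6*b + 6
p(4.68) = 3350.29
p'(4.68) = 2838.46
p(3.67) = 1283.87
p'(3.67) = 1371.68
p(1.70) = 73.42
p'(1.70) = 145.09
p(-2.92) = 542.85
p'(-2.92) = -734.22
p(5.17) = 4975.06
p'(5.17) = 3826.11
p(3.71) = 1339.64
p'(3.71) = 1416.78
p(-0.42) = -0.70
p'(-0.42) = 0.88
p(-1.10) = 9.61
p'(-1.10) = -41.50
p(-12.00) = 147241.00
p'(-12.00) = -48882.00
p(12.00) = 143929.00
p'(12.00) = 48030.00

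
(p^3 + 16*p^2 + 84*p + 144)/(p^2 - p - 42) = (p^2 + 10*p + 24)/(p - 7)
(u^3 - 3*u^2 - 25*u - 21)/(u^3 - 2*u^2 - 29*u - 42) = (u + 1)/(u + 2)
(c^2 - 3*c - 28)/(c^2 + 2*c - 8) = (c - 7)/(c - 2)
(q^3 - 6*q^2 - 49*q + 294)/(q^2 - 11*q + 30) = (q^2 - 49)/(q - 5)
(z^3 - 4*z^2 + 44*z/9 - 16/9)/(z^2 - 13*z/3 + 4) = (3*z^2 - 8*z + 4)/(3*(z - 3))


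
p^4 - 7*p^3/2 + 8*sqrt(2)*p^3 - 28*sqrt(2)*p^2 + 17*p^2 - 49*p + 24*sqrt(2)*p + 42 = (p - 2)*(p - 3/2)*(p + sqrt(2))*(p + 7*sqrt(2))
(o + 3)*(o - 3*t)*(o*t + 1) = o^3*t - 3*o^2*t^2 + 3*o^2*t + o^2 - 9*o*t^2 - 3*o*t + 3*o - 9*t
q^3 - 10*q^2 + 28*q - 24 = (q - 6)*(q - 2)^2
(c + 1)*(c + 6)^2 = c^3 + 13*c^2 + 48*c + 36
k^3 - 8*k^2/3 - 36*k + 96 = (k - 6)*(k - 8/3)*(k + 6)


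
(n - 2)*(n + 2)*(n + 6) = n^3 + 6*n^2 - 4*n - 24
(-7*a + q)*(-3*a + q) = 21*a^2 - 10*a*q + q^2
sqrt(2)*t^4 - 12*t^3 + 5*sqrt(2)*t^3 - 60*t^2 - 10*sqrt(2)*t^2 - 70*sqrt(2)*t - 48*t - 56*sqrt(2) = (t + 4)*(t - 7*sqrt(2))*(t + sqrt(2))*(sqrt(2)*t + sqrt(2))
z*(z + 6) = z^2 + 6*z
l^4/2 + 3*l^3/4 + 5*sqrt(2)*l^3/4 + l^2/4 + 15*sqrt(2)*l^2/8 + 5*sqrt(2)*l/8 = l*(l/2 + 1/2)*(l + 1/2)*(l + 5*sqrt(2)/2)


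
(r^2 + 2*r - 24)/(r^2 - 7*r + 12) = (r + 6)/(r - 3)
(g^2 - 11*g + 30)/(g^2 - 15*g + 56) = (g^2 - 11*g + 30)/(g^2 - 15*g + 56)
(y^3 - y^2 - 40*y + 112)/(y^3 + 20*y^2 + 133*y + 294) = (y^2 - 8*y + 16)/(y^2 + 13*y + 42)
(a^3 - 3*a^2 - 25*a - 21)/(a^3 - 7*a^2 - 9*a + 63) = (a + 1)/(a - 3)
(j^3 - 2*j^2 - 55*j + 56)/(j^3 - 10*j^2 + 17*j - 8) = (j + 7)/(j - 1)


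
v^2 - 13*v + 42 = (v - 7)*(v - 6)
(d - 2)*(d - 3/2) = d^2 - 7*d/2 + 3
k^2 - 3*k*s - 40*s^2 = (k - 8*s)*(k + 5*s)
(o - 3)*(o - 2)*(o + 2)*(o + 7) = o^4 + 4*o^3 - 25*o^2 - 16*o + 84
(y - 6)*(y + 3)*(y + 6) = y^3 + 3*y^2 - 36*y - 108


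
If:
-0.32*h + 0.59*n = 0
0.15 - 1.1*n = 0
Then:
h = 0.25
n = 0.14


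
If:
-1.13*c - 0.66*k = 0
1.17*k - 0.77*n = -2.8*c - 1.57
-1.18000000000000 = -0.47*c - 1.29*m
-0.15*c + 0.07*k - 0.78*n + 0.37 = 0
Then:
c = -1.13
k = 1.94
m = 1.33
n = 0.87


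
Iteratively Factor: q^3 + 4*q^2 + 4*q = (q + 2)*(q^2 + 2*q) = q*(q + 2)*(q + 2)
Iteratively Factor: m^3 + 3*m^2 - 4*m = (m - 1)*(m^2 + 4*m) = m*(m - 1)*(m + 4)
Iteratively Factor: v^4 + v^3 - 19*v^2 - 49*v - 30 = (v + 3)*(v^3 - 2*v^2 - 13*v - 10) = (v + 1)*(v + 3)*(v^2 - 3*v - 10) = (v - 5)*(v + 1)*(v + 3)*(v + 2)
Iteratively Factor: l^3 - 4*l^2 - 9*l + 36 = (l + 3)*(l^2 - 7*l + 12) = (l - 3)*(l + 3)*(l - 4)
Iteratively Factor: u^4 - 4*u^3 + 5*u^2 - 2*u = (u - 2)*(u^3 - 2*u^2 + u) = u*(u - 2)*(u^2 - 2*u + 1) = u*(u - 2)*(u - 1)*(u - 1)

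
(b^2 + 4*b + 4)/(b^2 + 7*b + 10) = (b + 2)/(b + 5)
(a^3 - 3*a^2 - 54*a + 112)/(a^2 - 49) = (a^2 - 10*a + 16)/(a - 7)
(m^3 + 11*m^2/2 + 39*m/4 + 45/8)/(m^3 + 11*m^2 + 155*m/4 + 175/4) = (4*m^2 + 12*m + 9)/(2*(2*m^2 + 17*m + 35))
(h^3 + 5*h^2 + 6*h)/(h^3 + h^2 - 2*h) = (h + 3)/(h - 1)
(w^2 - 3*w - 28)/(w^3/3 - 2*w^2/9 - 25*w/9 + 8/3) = 9*(w^2 - 3*w - 28)/(3*w^3 - 2*w^2 - 25*w + 24)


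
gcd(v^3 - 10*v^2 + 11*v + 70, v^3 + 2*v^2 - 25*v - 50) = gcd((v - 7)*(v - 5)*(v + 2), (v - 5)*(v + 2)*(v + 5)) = v^2 - 3*v - 10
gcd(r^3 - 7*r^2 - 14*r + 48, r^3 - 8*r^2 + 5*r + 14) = r - 2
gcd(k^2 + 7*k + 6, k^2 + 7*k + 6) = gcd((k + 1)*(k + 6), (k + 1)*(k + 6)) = k^2 + 7*k + 6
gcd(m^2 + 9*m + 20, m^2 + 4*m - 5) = m + 5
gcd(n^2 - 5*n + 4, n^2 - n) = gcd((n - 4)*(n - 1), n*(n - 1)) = n - 1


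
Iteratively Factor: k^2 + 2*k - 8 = (k + 4)*(k - 2)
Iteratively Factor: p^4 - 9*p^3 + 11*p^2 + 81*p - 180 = (p - 3)*(p^3 - 6*p^2 - 7*p + 60) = (p - 5)*(p - 3)*(p^2 - p - 12) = (p - 5)*(p - 4)*(p - 3)*(p + 3)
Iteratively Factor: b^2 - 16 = (b + 4)*(b - 4)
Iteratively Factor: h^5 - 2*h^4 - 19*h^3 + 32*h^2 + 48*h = (h + 4)*(h^4 - 6*h^3 + 5*h^2 + 12*h) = (h - 3)*(h + 4)*(h^3 - 3*h^2 - 4*h) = (h - 3)*(h + 1)*(h + 4)*(h^2 - 4*h) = h*(h - 3)*(h + 1)*(h + 4)*(h - 4)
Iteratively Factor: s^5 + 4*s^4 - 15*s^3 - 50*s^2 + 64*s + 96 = (s - 2)*(s^4 + 6*s^3 - 3*s^2 - 56*s - 48) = (s - 2)*(s + 1)*(s^3 + 5*s^2 - 8*s - 48) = (s - 3)*(s - 2)*(s + 1)*(s^2 + 8*s + 16) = (s - 3)*(s - 2)*(s + 1)*(s + 4)*(s + 4)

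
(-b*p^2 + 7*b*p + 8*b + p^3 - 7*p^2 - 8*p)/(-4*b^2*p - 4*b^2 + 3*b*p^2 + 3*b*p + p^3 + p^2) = (p - 8)/(4*b + p)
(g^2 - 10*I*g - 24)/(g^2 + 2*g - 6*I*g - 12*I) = (g - 4*I)/(g + 2)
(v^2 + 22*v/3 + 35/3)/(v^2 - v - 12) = (v^2 + 22*v/3 + 35/3)/(v^2 - v - 12)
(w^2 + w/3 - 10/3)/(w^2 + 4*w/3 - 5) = (w + 2)/(w + 3)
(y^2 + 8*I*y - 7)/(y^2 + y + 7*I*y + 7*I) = (y + I)/(y + 1)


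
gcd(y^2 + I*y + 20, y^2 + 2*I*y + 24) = y - 4*I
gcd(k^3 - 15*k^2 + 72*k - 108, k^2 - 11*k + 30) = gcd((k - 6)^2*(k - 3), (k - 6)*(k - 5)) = k - 6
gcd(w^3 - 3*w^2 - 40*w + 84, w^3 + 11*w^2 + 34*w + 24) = w + 6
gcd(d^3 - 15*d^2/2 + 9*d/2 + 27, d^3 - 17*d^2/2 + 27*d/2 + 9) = d^2 - 9*d + 18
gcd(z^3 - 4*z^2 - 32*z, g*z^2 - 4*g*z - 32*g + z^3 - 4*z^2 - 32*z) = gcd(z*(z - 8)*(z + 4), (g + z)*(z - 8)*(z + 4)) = z^2 - 4*z - 32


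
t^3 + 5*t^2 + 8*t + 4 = (t + 1)*(t + 2)^2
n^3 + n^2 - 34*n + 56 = (n - 4)*(n - 2)*(n + 7)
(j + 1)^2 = j^2 + 2*j + 1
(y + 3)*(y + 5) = y^2 + 8*y + 15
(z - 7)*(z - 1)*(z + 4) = z^3 - 4*z^2 - 25*z + 28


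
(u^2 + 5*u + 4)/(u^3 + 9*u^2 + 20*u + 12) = (u + 4)/(u^2 + 8*u + 12)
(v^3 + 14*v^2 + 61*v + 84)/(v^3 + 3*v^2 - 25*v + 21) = (v^2 + 7*v + 12)/(v^2 - 4*v + 3)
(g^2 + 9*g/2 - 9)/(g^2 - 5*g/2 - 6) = (-2*g^2 - 9*g + 18)/(-2*g^2 + 5*g + 12)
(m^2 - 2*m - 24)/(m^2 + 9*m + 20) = (m - 6)/(m + 5)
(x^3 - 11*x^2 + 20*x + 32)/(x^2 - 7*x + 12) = (x^2 - 7*x - 8)/(x - 3)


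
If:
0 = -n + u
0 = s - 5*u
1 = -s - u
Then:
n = -1/6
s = -5/6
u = -1/6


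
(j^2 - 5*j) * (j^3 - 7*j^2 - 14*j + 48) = j^5 - 12*j^4 + 21*j^3 + 118*j^2 - 240*j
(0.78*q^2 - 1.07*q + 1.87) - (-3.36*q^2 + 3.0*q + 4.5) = 4.14*q^2 - 4.07*q - 2.63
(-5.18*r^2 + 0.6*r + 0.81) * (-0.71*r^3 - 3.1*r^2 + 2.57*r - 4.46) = 3.6778*r^5 + 15.632*r^4 - 15.7477*r^3 + 22.1338*r^2 - 0.5943*r - 3.6126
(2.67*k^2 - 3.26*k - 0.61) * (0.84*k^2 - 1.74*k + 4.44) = 2.2428*k^4 - 7.3842*k^3 + 17.0148*k^2 - 13.413*k - 2.7084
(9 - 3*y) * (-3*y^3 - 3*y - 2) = 9*y^4 - 27*y^3 + 9*y^2 - 21*y - 18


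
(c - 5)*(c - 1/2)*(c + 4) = c^3 - 3*c^2/2 - 39*c/2 + 10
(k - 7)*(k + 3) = k^2 - 4*k - 21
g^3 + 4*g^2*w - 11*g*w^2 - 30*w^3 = (g - 3*w)*(g + 2*w)*(g + 5*w)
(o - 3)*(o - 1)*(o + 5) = o^3 + o^2 - 17*o + 15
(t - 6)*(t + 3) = t^2 - 3*t - 18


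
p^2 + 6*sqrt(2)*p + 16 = (p + 2*sqrt(2))*(p + 4*sqrt(2))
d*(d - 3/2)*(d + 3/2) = d^3 - 9*d/4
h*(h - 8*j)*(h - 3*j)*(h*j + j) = h^4*j - 11*h^3*j^2 + h^3*j + 24*h^2*j^3 - 11*h^2*j^2 + 24*h*j^3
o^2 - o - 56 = (o - 8)*(o + 7)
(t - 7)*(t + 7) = t^2 - 49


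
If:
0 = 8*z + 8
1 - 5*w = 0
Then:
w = 1/5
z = -1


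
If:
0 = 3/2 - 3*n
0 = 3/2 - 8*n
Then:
No Solution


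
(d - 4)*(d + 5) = d^2 + d - 20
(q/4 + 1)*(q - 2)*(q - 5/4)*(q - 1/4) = q^4/4 + q^3/8 - 171*q^2/64 + 101*q/32 - 5/8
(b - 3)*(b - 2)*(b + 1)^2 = b^4 - 3*b^3 - 3*b^2 + 7*b + 6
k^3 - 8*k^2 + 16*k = k*(k - 4)^2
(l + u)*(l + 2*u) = l^2 + 3*l*u + 2*u^2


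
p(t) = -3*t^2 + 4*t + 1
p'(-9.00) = 58.00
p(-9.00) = -278.00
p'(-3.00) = 22.00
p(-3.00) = -38.00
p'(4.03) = -20.18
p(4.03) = -31.60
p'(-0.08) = 4.48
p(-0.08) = 0.66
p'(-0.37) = 6.22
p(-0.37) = -0.89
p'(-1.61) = 13.66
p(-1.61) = -13.22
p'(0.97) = -1.82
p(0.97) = 2.06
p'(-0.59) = 7.54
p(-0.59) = -2.40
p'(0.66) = 0.04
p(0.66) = 2.33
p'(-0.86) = 9.16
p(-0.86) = -4.66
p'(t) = 4 - 6*t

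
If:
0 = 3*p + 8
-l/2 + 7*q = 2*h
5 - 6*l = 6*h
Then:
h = 14*q/3 - 5/18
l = 10/9 - 14*q/3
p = -8/3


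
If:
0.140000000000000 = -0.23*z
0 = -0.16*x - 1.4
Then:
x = -8.75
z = -0.61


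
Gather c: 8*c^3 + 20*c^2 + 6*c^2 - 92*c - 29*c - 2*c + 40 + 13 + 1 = 8*c^3 + 26*c^2 - 123*c + 54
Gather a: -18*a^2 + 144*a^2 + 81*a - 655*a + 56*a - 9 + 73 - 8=126*a^2 - 518*a + 56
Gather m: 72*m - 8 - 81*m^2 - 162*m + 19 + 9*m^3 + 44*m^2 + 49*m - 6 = 9*m^3 - 37*m^2 - 41*m + 5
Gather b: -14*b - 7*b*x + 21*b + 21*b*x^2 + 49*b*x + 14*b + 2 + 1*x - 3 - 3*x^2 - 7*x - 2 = b*(21*x^2 + 42*x + 21) - 3*x^2 - 6*x - 3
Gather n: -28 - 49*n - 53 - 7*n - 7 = -56*n - 88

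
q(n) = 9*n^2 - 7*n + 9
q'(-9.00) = -169.00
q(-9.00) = 801.00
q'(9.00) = 155.00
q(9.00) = 675.00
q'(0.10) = -5.20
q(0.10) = 8.39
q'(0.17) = -3.94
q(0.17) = 8.07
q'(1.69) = 23.42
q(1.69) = 22.87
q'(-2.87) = -58.66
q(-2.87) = 103.22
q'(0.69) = 5.42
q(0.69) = 8.45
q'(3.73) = 60.14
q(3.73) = 108.11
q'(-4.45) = -87.10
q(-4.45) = 218.37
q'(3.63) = 58.34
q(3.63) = 102.18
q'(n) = 18*n - 7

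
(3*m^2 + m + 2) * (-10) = -30*m^2 - 10*m - 20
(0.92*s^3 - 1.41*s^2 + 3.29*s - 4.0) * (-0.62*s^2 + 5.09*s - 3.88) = -0.5704*s^5 + 5.557*s^4 - 12.7863*s^3 + 24.6969*s^2 - 33.1252*s + 15.52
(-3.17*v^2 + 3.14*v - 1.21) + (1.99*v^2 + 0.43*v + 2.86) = -1.18*v^2 + 3.57*v + 1.65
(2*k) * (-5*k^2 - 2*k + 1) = -10*k^3 - 4*k^2 + 2*k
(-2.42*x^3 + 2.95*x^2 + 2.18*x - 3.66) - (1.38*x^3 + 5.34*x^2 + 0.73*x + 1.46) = -3.8*x^3 - 2.39*x^2 + 1.45*x - 5.12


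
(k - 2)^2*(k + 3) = k^3 - k^2 - 8*k + 12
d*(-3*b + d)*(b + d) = -3*b^2*d - 2*b*d^2 + d^3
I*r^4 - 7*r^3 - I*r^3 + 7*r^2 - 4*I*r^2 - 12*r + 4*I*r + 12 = (r - I)*(r + 2*I)*(r + 6*I)*(I*r - I)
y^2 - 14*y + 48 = (y - 8)*(y - 6)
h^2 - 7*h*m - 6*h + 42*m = (h - 6)*(h - 7*m)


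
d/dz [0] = 0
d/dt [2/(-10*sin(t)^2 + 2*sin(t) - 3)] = 4*(10*sin(t) - 1)*cos(t)/(10*sin(t)^2 - 2*sin(t) + 3)^2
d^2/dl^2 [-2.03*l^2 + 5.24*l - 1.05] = -4.06000000000000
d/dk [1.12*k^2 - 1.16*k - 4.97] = 2.24*k - 1.16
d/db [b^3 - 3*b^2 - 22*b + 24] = 3*b^2 - 6*b - 22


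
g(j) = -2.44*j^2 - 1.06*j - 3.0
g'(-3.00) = 13.58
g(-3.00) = -21.78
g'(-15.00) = 72.14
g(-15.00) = -536.10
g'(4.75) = -24.24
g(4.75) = -63.09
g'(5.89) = -29.80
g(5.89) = -93.89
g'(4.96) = -25.26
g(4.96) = -68.29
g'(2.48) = -13.16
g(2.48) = -20.64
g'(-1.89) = 8.16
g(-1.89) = -9.71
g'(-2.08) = 9.09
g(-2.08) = -11.35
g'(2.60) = -13.75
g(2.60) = -22.25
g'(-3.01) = 13.63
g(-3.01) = -21.92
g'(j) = -4.88*j - 1.06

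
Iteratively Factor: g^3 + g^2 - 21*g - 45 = (g - 5)*(g^2 + 6*g + 9) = (g - 5)*(g + 3)*(g + 3)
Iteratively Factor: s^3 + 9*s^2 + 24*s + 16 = (s + 1)*(s^2 + 8*s + 16) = (s + 1)*(s + 4)*(s + 4)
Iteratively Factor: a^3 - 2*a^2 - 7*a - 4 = (a + 1)*(a^2 - 3*a - 4) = (a - 4)*(a + 1)*(a + 1)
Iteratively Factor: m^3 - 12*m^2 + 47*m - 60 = (m - 4)*(m^2 - 8*m + 15) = (m - 5)*(m - 4)*(m - 3)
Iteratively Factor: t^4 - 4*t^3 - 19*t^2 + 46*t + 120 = (t - 5)*(t^3 + t^2 - 14*t - 24) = (t - 5)*(t - 4)*(t^2 + 5*t + 6) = (t - 5)*(t - 4)*(t + 2)*(t + 3)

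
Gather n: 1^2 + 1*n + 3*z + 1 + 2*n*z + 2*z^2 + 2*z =n*(2*z + 1) + 2*z^2 + 5*z + 2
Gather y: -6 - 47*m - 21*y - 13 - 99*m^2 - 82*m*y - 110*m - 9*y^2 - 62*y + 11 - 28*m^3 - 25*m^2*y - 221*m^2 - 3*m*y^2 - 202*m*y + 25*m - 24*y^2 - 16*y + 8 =-28*m^3 - 320*m^2 - 132*m + y^2*(-3*m - 33) + y*(-25*m^2 - 284*m - 99)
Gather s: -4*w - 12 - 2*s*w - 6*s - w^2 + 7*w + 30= s*(-2*w - 6) - w^2 + 3*w + 18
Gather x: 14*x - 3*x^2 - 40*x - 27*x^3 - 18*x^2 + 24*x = -27*x^3 - 21*x^2 - 2*x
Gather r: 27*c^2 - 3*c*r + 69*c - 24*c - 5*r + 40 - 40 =27*c^2 + 45*c + r*(-3*c - 5)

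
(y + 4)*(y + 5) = y^2 + 9*y + 20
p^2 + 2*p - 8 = (p - 2)*(p + 4)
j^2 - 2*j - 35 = (j - 7)*(j + 5)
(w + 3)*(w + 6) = w^2 + 9*w + 18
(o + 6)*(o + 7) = o^2 + 13*o + 42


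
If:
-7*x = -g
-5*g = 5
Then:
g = -1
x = -1/7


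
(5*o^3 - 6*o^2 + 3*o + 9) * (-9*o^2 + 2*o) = -45*o^5 + 64*o^4 - 39*o^3 - 75*o^2 + 18*o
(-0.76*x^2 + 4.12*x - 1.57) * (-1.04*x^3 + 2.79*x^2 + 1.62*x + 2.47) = 0.7904*x^5 - 6.4052*x^4 + 11.8964*x^3 + 0.4169*x^2 + 7.633*x - 3.8779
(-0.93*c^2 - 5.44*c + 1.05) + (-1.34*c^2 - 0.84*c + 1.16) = -2.27*c^2 - 6.28*c + 2.21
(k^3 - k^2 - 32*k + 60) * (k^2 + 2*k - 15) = k^5 + k^4 - 49*k^3 + 11*k^2 + 600*k - 900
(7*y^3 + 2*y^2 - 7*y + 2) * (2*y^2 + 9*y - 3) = 14*y^5 + 67*y^4 - 17*y^3 - 65*y^2 + 39*y - 6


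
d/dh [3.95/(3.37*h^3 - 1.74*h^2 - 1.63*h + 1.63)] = (-39.9345*h^2 + 13.746*h + 6.4385)/(3.37*h^3 - 1.74*h^2 - 1.63*h + 1.63)^2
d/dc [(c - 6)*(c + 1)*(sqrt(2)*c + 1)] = 3*sqrt(2)*c^2 - 10*sqrt(2)*c + 2*c - 6*sqrt(2) - 5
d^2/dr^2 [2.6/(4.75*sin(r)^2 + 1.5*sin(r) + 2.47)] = (-234.65*sin(r)^4 - 55.575*sin(r)^3 + 468.143*sin(r)^2 + 120.783*sin(r) - 49.309)/(4.75*sin(r)^2 + 1.5*sin(r) + 2.47)^3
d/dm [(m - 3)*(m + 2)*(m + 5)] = 3*m^2 + 8*m - 11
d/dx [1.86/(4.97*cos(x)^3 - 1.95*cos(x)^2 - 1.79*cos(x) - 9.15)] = (27.7326*cos(x)^2 - 7.254*cos(x) - 3.3294)*sin(x)/(-4.97*cos(x)^3 + 1.95*cos(x)^2 + 1.79*cos(x) + 9.15)^2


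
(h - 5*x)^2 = h^2 - 10*h*x + 25*x^2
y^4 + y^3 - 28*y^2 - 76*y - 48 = (y - 6)*(y + 1)*(y + 2)*(y + 4)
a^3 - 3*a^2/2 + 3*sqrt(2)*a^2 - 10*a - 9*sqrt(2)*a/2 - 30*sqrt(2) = (a - 4)*(a + 5/2)*(a + 3*sqrt(2))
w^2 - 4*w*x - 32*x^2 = (w - 8*x)*(w + 4*x)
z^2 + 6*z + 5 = (z + 1)*(z + 5)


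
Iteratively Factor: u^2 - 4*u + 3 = (u - 3)*(u - 1)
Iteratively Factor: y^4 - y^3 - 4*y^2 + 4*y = (y)*(y^3 - y^2 - 4*y + 4) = y*(y - 1)*(y^2 - 4) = y*(y - 1)*(y + 2)*(y - 2)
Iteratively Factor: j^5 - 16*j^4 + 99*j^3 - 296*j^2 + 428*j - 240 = (j - 3)*(j^4 - 13*j^3 + 60*j^2 - 116*j + 80) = (j - 3)*(j - 2)*(j^3 - 11*j^2 + 38*j - 40) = (j - 3)*(j - 2)^2*(j^2 - 9*j + 20) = (j - 5)*(j - 3)*(j - 2)^2*(j - 4)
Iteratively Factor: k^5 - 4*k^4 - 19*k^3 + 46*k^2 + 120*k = (k)*(k^4 - 4*k^3 - 19*k^2 + 46*k + 120) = k*(k - 5)*(k^3 + k^2 - 14*k - 24) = k*(k - 5)*(k - 4)*(k^2 + 5*k + 6) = k*(k - 5)*(k - 4)*(k + 3)*(k + 2)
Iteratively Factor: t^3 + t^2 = (t)*(t^2 + t) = t^2*(t + 1)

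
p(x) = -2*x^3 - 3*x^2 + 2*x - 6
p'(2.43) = -48.01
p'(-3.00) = -34.00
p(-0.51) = -7.53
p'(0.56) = -3.24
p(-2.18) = -3.90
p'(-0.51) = 3.50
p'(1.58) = -22.46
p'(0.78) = -6.33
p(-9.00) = 1191.00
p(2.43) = -47.55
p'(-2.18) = -13.43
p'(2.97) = -68.75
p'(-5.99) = -177.34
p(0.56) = -6.17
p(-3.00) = 15.00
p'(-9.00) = -430.00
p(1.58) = -18.22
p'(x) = -6*x^2 - 6*x + 2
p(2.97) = -78.92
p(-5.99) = 304.22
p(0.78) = -7.21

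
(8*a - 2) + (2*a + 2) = 10*a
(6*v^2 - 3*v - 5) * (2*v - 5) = 12*v^3 - 36*v^2 + 5*v + 25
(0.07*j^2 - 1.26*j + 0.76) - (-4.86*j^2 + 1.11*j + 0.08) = 4.93*j^2 - 2.37*j + 0.68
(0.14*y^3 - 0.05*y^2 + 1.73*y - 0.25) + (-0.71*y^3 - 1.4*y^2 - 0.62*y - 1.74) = -0.57*y^3 - 1.45*y^2 + 1.11*y - 1.99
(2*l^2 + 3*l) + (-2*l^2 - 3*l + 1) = 1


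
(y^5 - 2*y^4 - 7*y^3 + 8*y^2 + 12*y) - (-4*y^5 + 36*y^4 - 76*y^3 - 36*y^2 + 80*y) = 5*y^5 - 38*y^4 + 69*y^3 + 44*y^2 - 68*y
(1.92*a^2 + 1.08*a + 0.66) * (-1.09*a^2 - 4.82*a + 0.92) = -2.0928*a^4 - 10.4316*a^3 - 4.1586*a^2 - 2.1876*a + 0.6072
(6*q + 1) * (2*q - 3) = 12*q^2 - 16*q - 3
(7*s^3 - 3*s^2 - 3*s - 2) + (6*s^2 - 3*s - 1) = 7*s^3 + 3*s^2 - 6*s - 3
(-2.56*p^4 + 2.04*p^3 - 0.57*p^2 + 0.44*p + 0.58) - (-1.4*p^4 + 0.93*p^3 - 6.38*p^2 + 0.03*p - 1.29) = -1.16*p^4 + 1.11*p^3 + 5.81*p^2 + 0.41*p + 1.87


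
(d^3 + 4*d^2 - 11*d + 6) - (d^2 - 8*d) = d^3 + 3*d^2 - 3*d + 6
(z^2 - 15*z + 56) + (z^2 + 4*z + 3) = 2*z^2 - 11*z + 59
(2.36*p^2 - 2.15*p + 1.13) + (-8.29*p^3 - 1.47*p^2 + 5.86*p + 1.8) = -8.29*p^3 + 0.89*p^2 + 3.71*p + 2.93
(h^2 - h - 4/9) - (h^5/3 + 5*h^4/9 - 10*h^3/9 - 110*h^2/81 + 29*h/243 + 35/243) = -h^5/3 - 5*h^4/9 + 10*h^3/9 + 191*h^2/81 - 272*h/243 - 143/243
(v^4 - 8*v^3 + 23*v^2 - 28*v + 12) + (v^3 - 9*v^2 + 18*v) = v^4 - 7*v^3 + 14*v^2 - 10*v + 12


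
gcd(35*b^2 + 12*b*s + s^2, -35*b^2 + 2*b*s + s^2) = 7*b + s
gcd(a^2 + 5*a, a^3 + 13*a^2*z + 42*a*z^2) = a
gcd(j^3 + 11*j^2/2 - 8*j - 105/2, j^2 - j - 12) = 1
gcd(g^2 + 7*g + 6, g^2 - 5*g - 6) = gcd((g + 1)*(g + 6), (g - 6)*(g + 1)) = g + 1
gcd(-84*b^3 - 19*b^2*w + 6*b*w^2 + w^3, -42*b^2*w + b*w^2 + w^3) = 7*b + w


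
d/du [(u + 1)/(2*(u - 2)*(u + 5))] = (-u^2 - 2*u - 13)/(2*(u^4 + 6*u^3 - 11*u^2 - 60*u + 100))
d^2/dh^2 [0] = 0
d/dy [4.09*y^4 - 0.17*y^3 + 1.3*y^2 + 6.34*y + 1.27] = 16.36*y^3 - 0.51*y^2 + 2.6*y + 6.34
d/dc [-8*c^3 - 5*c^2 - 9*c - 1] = -24*c^2 - 10*c - 9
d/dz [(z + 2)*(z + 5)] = 2*z + 7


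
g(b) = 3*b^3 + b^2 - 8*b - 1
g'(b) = 9*b^2 + 2*b - 8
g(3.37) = 98.22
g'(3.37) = 100.95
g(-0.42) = 2.31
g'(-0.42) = -7.25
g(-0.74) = 4.25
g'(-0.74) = -4.55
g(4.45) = 247.57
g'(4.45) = 179.12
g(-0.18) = 0.45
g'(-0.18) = -8.07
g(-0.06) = -0.52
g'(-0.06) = -8.09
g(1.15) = -4.31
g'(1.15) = 6.20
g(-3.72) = -111.84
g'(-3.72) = 109.11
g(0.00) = -1.00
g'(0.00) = -8.00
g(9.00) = 2195.00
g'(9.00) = 739.00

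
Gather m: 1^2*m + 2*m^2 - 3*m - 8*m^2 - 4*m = -6*m^2 - 6*m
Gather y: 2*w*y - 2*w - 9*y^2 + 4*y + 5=-2*w - 9*y^2 + y*(2*w + 4) + 5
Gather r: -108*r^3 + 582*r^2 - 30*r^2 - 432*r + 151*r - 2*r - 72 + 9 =-108*r^3 + 552*r^2 - 283*r - 63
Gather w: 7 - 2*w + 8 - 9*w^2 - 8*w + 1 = -9*w^2 - 10*w + 16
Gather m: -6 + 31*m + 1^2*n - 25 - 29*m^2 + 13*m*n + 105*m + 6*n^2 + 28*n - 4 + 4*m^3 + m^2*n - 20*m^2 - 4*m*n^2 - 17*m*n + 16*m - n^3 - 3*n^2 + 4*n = 4*m^3 + m^2*(n - 49) + m*(-4*n^2 - 4*n + 152) - n^3 + 3*n^2 + 33*n - 35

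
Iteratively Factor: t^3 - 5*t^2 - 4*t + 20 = (t - 2)*(t^2 - 3*t - 10) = (t - 5)*(t - 2)*(t + 2)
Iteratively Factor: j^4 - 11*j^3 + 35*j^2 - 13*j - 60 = (j - 3)*(j^3 - 8*j^2 + 11*j + 20) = (j - 5)*(j - 3)*(j^2 - 3*j - 4) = (j - 5)*(j - 4)*(j - 3)*(j + 1)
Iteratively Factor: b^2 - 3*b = (b - 3)*(b)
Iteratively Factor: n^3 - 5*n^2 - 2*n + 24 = (n - 4)*(n^2 - n - 6) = (n - 4)*(n + 2)*(n - 3)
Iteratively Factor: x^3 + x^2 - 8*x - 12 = (x + 2)*(x^2 - x - 6) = (x - 3)*(x + 2)*(x + 2)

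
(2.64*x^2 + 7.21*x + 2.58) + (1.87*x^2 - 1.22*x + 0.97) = 4.51*x^2 + 5.99*x + 3.55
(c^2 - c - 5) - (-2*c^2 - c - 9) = 3*c^2 + 4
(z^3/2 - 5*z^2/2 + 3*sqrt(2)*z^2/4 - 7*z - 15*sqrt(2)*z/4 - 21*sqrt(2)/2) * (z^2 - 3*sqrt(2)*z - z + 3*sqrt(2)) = z^5/2 - 3*z^4 - 3*sqrt(2)*z^4/4 - 9*z^3 + 9*sqrt(2)*z^3/2 + 27*sqrt(2)*z^2/4 + 34*z^2 - 21*sqrt(2)*z/2 + 81*z/2 - 63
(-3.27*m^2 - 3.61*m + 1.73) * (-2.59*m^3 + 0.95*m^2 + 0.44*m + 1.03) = 8.4693*m^5 + 6.2434*m^4 - 9.349*m^3 - 3.313*m^2 - 2.9571*m + 1.7819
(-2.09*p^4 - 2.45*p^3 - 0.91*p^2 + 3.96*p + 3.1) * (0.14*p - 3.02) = -0.2926*p^5 + 5.9688*p^4 + 7.2716*p^3 + 3.3026*p^2 - 11.5252*p - 9.362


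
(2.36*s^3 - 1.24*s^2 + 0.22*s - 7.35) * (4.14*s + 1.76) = 9.7704*s^4 - 0.98*s^3 - 1.2716*s^2 - 30.0418*s - 12.936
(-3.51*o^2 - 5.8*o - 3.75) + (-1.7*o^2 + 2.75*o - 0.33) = -5.21*o^2 - 3.05*o - 4.08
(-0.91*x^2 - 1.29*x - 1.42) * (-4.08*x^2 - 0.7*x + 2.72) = 3.7128*x^4 + 5.9002*x^3 + 4.2214*x^2 - 2.5148*x - 3.8624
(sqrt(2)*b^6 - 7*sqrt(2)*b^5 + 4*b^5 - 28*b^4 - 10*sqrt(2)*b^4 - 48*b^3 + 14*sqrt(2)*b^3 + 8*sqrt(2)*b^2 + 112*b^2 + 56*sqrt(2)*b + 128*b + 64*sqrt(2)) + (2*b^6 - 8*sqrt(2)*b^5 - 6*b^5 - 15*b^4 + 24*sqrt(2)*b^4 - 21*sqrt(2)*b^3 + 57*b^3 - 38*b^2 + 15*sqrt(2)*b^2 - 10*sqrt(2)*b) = sqrt(2)*b^6 + 2*b^6 - 15*sqrt(2)*b^5 - 2*b^5 - 43*b^4 + 14*sqrt(2)*b^4 - 7*sqrt(2)*b^3 + 9*b^3 + 23*sqrt(2)*b^2 + 74*b^2 + 46*sqrt(2)*b + 128*b + 64*sqrt(2)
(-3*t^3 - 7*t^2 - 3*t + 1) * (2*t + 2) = -6*t^4 - 20*t^3 - 20*t^2 - 4*t + 2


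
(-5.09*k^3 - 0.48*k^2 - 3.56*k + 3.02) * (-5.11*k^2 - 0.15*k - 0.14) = 26.0099*k^5 + 3.2163*k^4 + 18.9762*k^3 - 14.831*k^2 + 0.0454000000000001*k - 0.4228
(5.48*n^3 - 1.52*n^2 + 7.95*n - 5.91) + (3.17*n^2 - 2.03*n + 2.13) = 5.48*n^3 + 1.65*n^2 + 5.92*n - 3.78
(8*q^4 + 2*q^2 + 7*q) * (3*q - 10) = 24*q^5 - 80*q^4 + 6*q^3 + q^2 - 70*q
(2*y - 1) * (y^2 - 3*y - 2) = 2*y^3 - 7*y^2 - y + 2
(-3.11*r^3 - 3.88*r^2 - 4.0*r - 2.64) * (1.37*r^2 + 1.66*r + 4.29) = -4.2607*r^5 - 10.4782*r^4 - 25.2627*r^3 - 26.902*r^2 - 21.5424*r - 11.3256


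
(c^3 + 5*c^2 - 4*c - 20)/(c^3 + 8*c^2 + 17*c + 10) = (c - 2)/(c + 1)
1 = 1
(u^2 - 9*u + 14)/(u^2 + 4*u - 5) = (u^2 - 9*u + 14)/(u^2 + 4*u - 5)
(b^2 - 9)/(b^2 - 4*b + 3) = (b + 3)/(b - 1)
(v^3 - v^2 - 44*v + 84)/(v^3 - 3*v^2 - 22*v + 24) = (v^2 + 5*v - 14)/(v^2 + 3*v - 4)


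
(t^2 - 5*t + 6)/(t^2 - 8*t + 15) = (t - 2)/(t - 5)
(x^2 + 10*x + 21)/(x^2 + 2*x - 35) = (x + 3)/(x - 5)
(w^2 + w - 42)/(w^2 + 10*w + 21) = (w - 6)/(w + 3)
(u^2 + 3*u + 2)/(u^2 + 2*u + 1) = (u + 2)/(u + 1)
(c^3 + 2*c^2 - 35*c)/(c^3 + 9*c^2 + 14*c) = (c - 5)/(c + 2)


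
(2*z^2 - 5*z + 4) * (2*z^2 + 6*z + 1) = 4*z^4 + 2*z^3 - 20*z^2 + 19*z + 4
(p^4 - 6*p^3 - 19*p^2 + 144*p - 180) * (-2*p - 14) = -2*p^5 - 2*p^4 + 122*p^3 - 22*p^2 - 1656*p + 2520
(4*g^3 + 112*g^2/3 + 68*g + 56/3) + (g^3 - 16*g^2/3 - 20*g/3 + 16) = 5*g^3 + 32*g^2 + 184*g/3 + 104/3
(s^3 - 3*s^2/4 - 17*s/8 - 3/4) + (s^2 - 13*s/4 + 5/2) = s^3 + s^2/4 - 43*s/8 + 7/4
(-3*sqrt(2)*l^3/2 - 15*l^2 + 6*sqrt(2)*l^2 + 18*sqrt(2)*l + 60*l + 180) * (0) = 0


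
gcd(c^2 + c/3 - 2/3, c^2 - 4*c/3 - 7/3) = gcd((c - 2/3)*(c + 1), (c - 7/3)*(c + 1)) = c + 1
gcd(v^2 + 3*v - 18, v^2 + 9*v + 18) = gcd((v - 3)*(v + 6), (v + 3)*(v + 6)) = v + 6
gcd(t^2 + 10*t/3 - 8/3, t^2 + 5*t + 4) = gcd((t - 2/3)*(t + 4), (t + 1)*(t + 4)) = t + 4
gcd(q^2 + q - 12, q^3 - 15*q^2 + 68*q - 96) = q - 3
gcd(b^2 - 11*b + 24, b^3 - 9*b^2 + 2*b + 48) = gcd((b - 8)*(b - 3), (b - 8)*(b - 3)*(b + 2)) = b^2 - 11*b + 24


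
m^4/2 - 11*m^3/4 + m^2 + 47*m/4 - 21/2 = (m/2 + 1)*(m - 7/2)*(m - 3)*(m - 1)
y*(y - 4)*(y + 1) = y^3 - 3*y^2 - 4*y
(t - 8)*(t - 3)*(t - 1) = t^3 - 12*t^2 + 35*t - 24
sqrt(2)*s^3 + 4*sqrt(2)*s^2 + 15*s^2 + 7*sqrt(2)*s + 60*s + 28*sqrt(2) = (s + 4)*(s + 7*sqrt(2))*(sqrt(2)*s + 1)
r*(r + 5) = r^2 + 5*r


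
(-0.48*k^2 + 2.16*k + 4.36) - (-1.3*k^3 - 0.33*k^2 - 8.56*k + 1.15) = 1.3*k^3 - 0.15*k^2 + 10.72*k + 3.21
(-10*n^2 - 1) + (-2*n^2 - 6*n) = -12*n^2 - 6*n - 1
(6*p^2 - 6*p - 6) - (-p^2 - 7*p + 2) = 7*p^2 + p - 8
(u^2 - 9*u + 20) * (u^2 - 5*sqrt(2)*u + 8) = u^4 - 9*u^3 - 5*sqrt(2)*u^3 + 28*u^2 + 45*sqrt(2)*u^2 - 100*sqrt(2)*u - 72*u + 160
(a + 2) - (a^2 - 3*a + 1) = -a^2 + 4*a + 1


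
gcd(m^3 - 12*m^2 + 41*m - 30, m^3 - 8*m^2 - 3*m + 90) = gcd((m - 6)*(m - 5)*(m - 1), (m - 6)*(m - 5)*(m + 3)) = m^2 - 11*m + 30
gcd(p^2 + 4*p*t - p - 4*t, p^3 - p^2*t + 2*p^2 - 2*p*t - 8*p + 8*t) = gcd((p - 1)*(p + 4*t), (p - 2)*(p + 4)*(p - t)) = 1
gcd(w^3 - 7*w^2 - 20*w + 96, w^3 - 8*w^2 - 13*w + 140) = w + 4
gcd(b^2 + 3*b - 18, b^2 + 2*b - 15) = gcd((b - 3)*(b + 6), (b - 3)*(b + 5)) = b - 3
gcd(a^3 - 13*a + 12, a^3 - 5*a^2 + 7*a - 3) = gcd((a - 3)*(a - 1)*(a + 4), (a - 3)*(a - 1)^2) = a^2 - 4*a + 3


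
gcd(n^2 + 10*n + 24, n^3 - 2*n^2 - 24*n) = n + 4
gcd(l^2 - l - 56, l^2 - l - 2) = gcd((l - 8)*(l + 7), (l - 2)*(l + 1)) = 1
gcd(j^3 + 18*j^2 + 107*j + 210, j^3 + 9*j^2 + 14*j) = j + 7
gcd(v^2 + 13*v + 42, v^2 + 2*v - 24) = v + 6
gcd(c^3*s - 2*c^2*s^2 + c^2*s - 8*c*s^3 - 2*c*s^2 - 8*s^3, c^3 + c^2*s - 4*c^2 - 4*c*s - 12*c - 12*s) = 1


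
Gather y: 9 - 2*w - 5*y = -2*w - 5*y + 9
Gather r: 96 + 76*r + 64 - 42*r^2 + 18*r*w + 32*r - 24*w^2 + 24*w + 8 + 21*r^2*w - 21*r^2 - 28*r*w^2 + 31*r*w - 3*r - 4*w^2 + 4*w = r^2*(21*w - 63) + r*(-28*w^2 + 49*w + 105) - 28*w^2 + 28*w + 168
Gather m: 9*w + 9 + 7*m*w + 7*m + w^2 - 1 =m*(7*w + 7) + w^2 + 9*w + 8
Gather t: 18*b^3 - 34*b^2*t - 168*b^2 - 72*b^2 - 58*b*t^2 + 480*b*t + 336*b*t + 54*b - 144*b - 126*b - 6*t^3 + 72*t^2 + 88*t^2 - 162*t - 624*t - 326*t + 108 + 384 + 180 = 18*b^3 - 240*b^2 - 216*b - 6*t^3 + t^2*(160 - 58*b) + t*(-34*b^2 + 816*b - 1112) + 672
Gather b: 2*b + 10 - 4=2*b + 6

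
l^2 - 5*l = l*(l - 5)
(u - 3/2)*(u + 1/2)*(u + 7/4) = u^3 + 3*u^2/4 - 5*u/2 - 21/16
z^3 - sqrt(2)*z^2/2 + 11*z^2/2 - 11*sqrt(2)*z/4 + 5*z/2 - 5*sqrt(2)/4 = (z + 1/2)*(z + 5)*(z - sqrt(2)/2)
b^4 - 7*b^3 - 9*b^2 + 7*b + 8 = (b - 8)*(b - 1)*(b + 1)^2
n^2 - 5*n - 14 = (n - 7)*(n + 2)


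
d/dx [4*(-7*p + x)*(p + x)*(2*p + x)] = -76*p^2 - 32*p*x + 12*x^2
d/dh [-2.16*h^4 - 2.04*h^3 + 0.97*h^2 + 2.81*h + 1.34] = -8.64*h^3 - 6.12*h^2 + 1.94*h + 2.81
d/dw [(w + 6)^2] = 2*w + 12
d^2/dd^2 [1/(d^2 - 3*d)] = 2*(-d*(d - 3) + (2*d - 3)^2)/(d^3*(d - 3)^3)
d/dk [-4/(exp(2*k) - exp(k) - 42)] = (8*exp(k) - 4)*exp(k)/(-exp(2*k) + exp(k) + 42)^2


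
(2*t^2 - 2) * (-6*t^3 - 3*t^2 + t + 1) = -12*t^5 - 6*t^4 + 14*t^3 + 8*t^2 - 2*t - 2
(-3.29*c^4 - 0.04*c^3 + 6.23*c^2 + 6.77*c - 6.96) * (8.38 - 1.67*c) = 5.4943*c^5 - 27.5034*c^4 - 10.7393*c^3 + 40.9015*c^2 + 68.3558*c - 58.3248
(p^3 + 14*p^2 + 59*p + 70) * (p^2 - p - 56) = p^5 + 13*p^4 - 11*p^3 - 773*p^2 - 3374*p - 3920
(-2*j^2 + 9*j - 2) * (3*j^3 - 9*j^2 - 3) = -6*j^5 + 45*j^4 - 87*j^3 + 24*j^2 - 27*j + 6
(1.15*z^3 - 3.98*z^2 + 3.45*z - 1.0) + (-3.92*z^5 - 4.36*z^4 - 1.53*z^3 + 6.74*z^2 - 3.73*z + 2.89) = -3.92*z^5 - 4.36*z^4 - 0.38*z^3 + 2.76*z^2 - 0.28*z + 1.89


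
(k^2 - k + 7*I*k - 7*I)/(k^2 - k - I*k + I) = (k + 7*I)/(k - I)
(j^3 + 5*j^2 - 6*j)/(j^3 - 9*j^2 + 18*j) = (j^2 + 5*j - 6)/(j^2 - 9*j + 18)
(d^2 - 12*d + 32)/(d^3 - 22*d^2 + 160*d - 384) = (d - 4)/(d^2 - 14*d + 48)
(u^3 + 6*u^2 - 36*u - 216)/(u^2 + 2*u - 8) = (u^3 + 6*u^2 - 36*u - 216)/(u^2 + 2*u - 8)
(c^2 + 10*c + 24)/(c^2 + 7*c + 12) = (c + 6)/(c + 3)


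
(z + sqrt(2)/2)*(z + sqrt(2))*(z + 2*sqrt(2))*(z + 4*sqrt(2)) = z^4 + 15*sqrt(2)*z^3/2 + 35*z^2 + 30*sqrt(2)*z + 16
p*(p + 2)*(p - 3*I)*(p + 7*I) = p^4 + 2*p^3 + 4*I*p^3 + 21*p^2 + 8*I*p^2 + 42*p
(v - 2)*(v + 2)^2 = v^3 + 2*v^2 - 4*v - 8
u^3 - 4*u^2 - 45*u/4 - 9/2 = (u - 6)*(u + 1/2)*(u + 3/2)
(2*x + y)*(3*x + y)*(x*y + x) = 6*x^3*y + 6*x^3 + 5*x^2*y^2 + 5*x^2*y + x*y^3 + x*y^2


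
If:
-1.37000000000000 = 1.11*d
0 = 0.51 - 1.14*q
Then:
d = -1.23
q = 0.45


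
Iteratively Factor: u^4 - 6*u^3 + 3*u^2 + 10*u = (u - 2)*(u^3 - 4*u^2 - 5*u) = (u - 2)*(u + 1)*(u^2 - 5*u) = (u - 5)*(u - 2)*(u + 1)*(u)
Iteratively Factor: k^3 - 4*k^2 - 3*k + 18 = (k - 3)*(k^2 - k - 6) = (k - 3)*(k + 2)*(k - 3)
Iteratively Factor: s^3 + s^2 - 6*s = (s + 3)*(s^2 - 2*s) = s*(s + 3)*(s - 2)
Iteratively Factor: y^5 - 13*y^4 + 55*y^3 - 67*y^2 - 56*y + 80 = (y - 4)*(y^4 - 9*y^3 + 19*y^2 + 9*y - 20) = (y - 4)^2*(y^3 - 5*y^2 - y + 5) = (y - 4)^2*(y - 1)*(y^2 - 4*y - 5) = (y - 4)^2*(y - 1)*(y + 1)*(y - 5)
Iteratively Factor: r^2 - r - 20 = (r - 5)*(r + 4)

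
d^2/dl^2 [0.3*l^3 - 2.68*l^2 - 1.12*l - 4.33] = 1.8*l - 5.36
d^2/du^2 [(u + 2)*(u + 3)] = 2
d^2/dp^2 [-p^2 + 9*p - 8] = -2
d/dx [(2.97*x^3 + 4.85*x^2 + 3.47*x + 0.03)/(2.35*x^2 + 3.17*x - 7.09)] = (6.9795*x^4 + 18.8298*x^3 - 55.9519*x^2 - 68.914*x - 24.6974)/(5.5225*x^4 + 14.899*x^3 - 23.2741*x^2 - 44.9506*x + 50.2681)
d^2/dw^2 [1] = 0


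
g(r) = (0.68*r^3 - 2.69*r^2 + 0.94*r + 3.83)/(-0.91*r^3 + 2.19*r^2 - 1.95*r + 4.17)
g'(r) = (2.04*r^2 - 5.38*r + 0.94)/(-0.91*r^3 + 2.19*r^2 - 1.95*r + 4.17) + (2.73*r^2 - 4.38*r + 1.95)*(0.68*r^3 - 2.69*r^2 + 0.94*r + 3.83)/(-0.91*r^3 + 2.19*r^2 - 1.95*r + 4.17)^2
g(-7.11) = -0.84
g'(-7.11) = -0.00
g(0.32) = 1.04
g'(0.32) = 0.08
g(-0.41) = 0.55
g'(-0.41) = 1.07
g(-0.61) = 0.33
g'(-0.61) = 1.07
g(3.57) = -0.24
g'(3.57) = -0.17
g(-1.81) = -0.53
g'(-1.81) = 0.37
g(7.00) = -0.52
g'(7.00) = -0.04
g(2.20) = 0.15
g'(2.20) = -0.24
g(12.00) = -0.63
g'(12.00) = -0.01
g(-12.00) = -0.82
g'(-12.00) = -0.00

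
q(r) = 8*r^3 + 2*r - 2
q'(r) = 24*r^2 + 2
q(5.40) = 1268.51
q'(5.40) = 701.84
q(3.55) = 363.01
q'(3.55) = 304.46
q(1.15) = 12.47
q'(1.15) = 33.74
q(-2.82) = -187.05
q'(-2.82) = 192.86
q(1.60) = 33.97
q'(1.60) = 63.44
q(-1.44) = -28.77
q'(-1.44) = 51.77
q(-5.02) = -1024.09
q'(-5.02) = 606.81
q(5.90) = 1652.83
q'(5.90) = 837.44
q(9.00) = 5848.00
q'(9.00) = 1946.00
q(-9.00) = -5852.00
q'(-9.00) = 1946.00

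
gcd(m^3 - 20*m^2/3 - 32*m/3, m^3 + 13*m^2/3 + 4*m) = m^2 + 4*m/3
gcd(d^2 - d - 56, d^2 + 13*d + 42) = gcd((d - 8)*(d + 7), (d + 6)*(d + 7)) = d + 7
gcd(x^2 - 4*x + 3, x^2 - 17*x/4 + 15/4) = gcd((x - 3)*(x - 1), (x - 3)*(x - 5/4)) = x - 3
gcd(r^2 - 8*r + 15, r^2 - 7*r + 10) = r - 5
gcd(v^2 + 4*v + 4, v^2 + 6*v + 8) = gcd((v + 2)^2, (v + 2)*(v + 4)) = v + 2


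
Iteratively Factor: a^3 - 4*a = (a - 2)*(a^2 + 2*a) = (a - 2)*(a + 2)*(a)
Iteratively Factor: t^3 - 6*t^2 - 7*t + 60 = (t - 4)*(t^2 - 2*t - 15) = (t - 4)*(t + 3)*(t - 5)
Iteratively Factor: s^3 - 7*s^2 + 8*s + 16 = (s - 4)*(s^2 - 3*s - 4) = (s - 4)^2*(s + 1)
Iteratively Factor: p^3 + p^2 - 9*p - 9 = (p + 3)*(p^2 - 2*p - 3) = (p + 1)*(p + 3)*(p - 3)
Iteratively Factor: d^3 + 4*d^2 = (d)*(d^2 + 4*d) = d^2*(d + 4)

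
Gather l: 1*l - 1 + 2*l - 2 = 3*l - 3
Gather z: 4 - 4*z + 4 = 8 - 4*z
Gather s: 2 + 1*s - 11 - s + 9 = 0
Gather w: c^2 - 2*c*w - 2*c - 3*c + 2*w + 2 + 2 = c^2 - 5*c + w*(2 - 2*c) + 4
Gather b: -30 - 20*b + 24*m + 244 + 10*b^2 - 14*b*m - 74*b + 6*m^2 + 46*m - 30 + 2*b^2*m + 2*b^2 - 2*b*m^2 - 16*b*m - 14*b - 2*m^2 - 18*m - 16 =b^2*(2*m + 12) + b*(-2*m^2 - 30*m - 108) + 4*m^2 + 52*m + 168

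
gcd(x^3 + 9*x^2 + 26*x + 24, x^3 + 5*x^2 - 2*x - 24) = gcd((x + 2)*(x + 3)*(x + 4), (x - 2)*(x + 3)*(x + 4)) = x^2 + 7*x + 12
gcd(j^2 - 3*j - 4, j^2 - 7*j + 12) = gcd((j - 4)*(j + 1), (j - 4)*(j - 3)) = j - 4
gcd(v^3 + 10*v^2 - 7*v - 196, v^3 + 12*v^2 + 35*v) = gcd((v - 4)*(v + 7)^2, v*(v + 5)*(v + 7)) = v + 7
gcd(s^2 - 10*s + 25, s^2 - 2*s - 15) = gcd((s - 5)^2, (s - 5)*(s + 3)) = s - 5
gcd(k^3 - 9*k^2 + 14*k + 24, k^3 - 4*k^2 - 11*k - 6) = k^2 - 5*k - 6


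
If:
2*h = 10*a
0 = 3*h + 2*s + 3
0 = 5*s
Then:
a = -1/5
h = -1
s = 0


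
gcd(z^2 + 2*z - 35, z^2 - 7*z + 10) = z - 5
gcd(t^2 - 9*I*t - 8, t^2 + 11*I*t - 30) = 1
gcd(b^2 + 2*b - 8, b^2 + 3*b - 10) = b - 2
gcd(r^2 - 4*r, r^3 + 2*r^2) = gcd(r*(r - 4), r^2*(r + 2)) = r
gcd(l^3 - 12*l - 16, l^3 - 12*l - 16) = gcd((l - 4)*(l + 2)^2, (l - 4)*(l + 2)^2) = l^3 - 12*l - 16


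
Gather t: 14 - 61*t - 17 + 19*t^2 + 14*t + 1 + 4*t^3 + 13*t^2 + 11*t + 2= 4*t^3 + 32*t^2 - 36*t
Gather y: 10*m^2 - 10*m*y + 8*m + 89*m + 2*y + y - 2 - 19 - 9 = 10*m^2 + 97*m + y*(3 - 10*m) - 30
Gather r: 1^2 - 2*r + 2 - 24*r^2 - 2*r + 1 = -24*r^2 - 4*r + 4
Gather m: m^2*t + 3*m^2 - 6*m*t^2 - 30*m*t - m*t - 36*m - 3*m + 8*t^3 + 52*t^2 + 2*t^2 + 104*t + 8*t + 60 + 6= m^2*(t + 3) + m*(-6*t^2 - 31*t - 39) + 8*t^3 + 54*t^2 + 112*t + 66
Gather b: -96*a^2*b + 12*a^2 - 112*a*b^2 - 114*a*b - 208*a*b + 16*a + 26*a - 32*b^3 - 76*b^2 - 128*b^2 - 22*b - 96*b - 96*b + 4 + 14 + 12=12*a^2 + 42*a - 32*b^3 + b^2*(-112*a - 204) + b*(-96*a^2 - 322*a - 214) + 30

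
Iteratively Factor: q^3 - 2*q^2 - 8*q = (q - 4)*(q^2 + 2*q) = q*(q - 4)*(q + 2)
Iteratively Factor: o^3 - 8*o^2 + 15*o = (o - 5)*(o^2 - 3*o) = (o - 5)*(o - 3)*(o)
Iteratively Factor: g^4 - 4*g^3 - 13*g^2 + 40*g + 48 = (g + 3)*(g^3 - 7*g^2 + 8*g + 16) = (g - 4)*(g + 3)*(g^2 - 3*g - 4) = (g - 4)*(g + 1)*(g + 3)*(g - 4)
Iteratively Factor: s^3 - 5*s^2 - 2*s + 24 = (s + 2)*(s^2 - 7*s + 12) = (s - 4)*(s + 2)*(s - 3)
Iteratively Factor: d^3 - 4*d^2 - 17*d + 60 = (d - 3)*(d^2 - d - 20) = (d - 5)*(d - 3)*(d + 4)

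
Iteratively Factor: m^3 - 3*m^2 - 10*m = (m - 5)*(m^2 + 2*m) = m*(m - 5)*(m + 2)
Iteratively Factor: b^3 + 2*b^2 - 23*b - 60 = (b + 3)*(b^2 - b - 20) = (b + 3)*(b + 4)*(b - 5)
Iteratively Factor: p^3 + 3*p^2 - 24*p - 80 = (p + 4)*(p^2 - p - 20) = (p + 4)^2*(p - 5)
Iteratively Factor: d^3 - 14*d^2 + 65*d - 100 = (d - 5)*(d^2 - 9*d + 20) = (d - 5)^2*(d - 4)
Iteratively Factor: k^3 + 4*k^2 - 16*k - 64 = (k - 4)*(k^2 + 8*k + 16) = (k - 4)*(k + 4)*(k + 4)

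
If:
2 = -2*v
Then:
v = -1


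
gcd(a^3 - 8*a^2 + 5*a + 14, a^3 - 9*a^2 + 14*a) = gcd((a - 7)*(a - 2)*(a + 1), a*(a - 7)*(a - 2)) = a^2 - 9*a + 14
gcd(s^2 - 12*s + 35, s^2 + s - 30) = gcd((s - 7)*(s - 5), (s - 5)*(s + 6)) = s - 5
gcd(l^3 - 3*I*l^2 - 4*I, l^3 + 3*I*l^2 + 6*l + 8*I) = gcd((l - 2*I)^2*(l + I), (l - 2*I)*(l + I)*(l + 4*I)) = l^2 - I*l + 2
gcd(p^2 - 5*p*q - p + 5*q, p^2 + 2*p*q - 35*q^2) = p - 5*q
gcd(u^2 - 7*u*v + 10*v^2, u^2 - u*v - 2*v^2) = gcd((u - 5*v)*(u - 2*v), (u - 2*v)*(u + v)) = u - 2*v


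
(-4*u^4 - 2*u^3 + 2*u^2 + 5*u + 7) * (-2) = 8*u^4 + 4*u^3 - 4*u^2 - 10*u - 14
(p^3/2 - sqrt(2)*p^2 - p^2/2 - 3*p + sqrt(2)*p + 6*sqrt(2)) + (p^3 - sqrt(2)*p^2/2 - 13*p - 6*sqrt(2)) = 3*p^3/2 - 3*sqrt(2)*p^2/2 - p^2/2 - 16*p + sqrt(2)*p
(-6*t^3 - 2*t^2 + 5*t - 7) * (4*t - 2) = -24*t^4 + 4*t^3 + 24*t^2 - 38*t + 14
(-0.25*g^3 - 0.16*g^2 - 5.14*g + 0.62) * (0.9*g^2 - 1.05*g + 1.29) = -0.225*g^5 + 0.1185*g^4 - 4.7805*g^3 + 5.7486*g^2 - 7.2816*g + 0.7998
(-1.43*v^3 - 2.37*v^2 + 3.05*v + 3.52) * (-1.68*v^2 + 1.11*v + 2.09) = 2.4024*v^5 + 2.3943*v^4 - 10.7434*v^3 - 7.4814*v^2 + 10.2817*v + 7.3568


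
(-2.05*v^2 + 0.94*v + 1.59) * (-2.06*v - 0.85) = 4.223*v^3 - 0.1939*v^2 - 4.0744*v - 1.3515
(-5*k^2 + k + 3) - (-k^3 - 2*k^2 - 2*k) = k^3 - 3*k^2 + 3*k + 3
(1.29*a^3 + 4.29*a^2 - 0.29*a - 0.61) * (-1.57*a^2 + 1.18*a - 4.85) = -2.0253*a^5 - 5.2131*a^4 - 0.739*a^3 - 20.191*a^2 + 0.6867*a + 2.9585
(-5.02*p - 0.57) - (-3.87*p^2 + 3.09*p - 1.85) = 3.87*p^2 - 8.11*p + 1.28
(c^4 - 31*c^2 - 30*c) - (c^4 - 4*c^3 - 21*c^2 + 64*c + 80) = 4*c^3 - 10*c^2 - 94*c - 80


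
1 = 1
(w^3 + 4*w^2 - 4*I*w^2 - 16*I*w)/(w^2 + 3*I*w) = (w^2 + 4*w*(1 - I) - 16*I)/(w + 3*I)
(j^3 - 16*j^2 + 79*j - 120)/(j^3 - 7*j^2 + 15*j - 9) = (j^2 - 13*j + 40)/(j^2 - 4*j + 3)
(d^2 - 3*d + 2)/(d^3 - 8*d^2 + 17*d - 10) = 1/(d - 5)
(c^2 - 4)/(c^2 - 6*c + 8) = (c + 2)/(c - 4)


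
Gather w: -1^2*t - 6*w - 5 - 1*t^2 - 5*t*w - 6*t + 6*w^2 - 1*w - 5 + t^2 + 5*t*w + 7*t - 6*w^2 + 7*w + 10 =0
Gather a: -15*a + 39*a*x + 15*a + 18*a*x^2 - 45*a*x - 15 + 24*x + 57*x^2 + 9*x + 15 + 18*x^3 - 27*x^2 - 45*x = a*(18*x^2 - 6*x) + 18*x^3 + 30*x^2 - 12*x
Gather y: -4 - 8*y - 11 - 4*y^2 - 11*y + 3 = -4*y^2 - 19*y - 12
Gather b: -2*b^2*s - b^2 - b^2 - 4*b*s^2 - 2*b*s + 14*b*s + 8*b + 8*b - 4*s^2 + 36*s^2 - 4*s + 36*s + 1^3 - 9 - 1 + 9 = b^2*(-2*s - 2) + b*(-4*s^2 + 12*s + 16) + 32*s^2 + 32*s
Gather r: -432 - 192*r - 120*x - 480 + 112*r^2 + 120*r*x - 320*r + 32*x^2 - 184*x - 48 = 112*r^2 + r*(120*x - 512) + 32*x^2 - 304*x - 960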